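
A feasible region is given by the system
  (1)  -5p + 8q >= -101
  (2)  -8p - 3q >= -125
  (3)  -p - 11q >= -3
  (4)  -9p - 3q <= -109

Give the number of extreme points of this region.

Intersecting each pair of boundary lines and keeping only the points that satisfy every inequality leaves:
  (1303/79, -183/79)
  (1175/87, -364/87)
  (1366/85, -101/85)
  (595/48, -41/48)

4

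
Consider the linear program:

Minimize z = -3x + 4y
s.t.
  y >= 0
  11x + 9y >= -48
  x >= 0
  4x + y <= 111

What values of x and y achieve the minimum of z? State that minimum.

Feasible corners and z = -3x + 4y:
  (0, 0) → z = 0
  (111/4, 0) → z = -333/4
  (0, 111) → z = 444

x = 111/4, y = 0, minimum z = -333/4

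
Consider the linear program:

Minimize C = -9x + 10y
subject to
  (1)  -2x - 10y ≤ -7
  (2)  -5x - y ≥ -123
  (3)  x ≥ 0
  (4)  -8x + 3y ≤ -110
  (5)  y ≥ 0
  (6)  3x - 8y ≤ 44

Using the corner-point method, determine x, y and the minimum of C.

Corner points and C = -9x + 10y:
  (479/23, 434/23) → C = 29/23
  (1028/43, 149/43) → C = -7762/43
  (55/4, 0) → C = -495/4
  (44/3, 0) → C = -132

x = 1028/43, y = 149/43, minimum C = -7762/43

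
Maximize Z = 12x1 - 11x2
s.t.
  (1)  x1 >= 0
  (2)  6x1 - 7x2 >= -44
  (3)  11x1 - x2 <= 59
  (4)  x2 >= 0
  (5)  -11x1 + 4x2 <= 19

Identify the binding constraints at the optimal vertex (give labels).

(3) and (4)

Vertices and Z = 12x1 - 11x2:
  (0, 0) → Z = 0
  (0, 19/4) → Z = -209/4
  (457/71, 838/71) → Z = -3734/71
  (43/53, 370/53) → Z = -3554/53
  (59/11, 0) → Z = 708/11

The maximum is at (59/11, 0). Substituting into each constraint, equality holds for (3) and (4); the remaining constraints have slack.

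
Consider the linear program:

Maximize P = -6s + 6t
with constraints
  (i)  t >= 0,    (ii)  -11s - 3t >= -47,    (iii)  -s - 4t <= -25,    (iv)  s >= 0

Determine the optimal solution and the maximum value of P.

Vertices and P = -6s + 6t:
  (113/41, 228/41) → P = 690/41
  (0, 47/3) → P = 94
  (0, 25/4) → P = 75/2

s = 0, t = 47/3, maximum P = 94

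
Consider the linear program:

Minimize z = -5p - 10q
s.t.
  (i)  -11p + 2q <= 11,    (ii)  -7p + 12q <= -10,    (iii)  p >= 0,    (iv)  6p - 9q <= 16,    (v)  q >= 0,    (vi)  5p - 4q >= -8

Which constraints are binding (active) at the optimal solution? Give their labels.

Vertices and z = -5p - 10q:
  (34/3, 52/9) → z = -1030/9
  (10/7, 0) → z = -50/7
  (8/3, 0) → z = -40/3

The minimum is at (34/3, 52/9). Substituting into each constraint, equality holds for (ii) and (iv); the remaining constraints have slack.

(ii) and (iv)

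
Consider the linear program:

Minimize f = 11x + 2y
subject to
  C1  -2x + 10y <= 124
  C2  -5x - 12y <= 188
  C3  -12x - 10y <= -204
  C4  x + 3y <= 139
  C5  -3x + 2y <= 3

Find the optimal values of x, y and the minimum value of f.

x = 7, y = 12, minimum f = 101

Corner points and f = 11x + 2y:
  (509/8, 201/8) → f = 6001/8
  (109/13, 183/13) → f = 1565/13
  (2164/47, -1638/47) → f = 20528/47
  (7, 12) → f = 101
The feasible region is unbounded (it extends along (3, -1), (12, -5)), but f strictly increases along every unbounded feasible direction, so there is no improving ray and the minimum is attained at a vertex.

The binding constraints are -12x - 10y = -204 and -3x + 2y = 3.
Solving simultaneously gives x = 7, y = 12.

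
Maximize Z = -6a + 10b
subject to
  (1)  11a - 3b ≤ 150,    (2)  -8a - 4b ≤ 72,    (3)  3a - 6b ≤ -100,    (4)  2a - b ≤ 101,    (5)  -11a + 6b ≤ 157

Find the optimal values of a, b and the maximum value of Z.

a = 457/11, b = 307/3, maximum Z = 25544/33

Corner points and Z = -6a + 10b:
  (400/19, 1550/57) → Z = 8300/57
  (457/11, 307/3) → Z = 25544/33
  (-57/8, 629/48) → Z = 4171/24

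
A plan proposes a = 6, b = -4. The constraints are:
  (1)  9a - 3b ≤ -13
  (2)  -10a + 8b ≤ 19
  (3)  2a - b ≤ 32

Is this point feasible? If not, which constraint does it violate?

Constraint (1): 9a - 3b = 66, which is not ≤ -13. All other constraints are satisfied.

not feasible — violates (1)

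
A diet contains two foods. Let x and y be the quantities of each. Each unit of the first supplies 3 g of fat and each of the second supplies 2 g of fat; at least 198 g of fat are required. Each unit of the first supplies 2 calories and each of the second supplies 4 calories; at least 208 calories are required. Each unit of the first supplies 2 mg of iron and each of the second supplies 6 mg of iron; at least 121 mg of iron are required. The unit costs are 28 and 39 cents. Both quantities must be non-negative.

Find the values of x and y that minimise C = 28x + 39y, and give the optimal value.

x = 47, y = 57/2, minimum C = 4855/2

The feasible region is unbounded (it extends along (0, 1), (1, 0)), but C strictly increases along every unbounded feasible direction, so there is no improving ray and the minimum is attained at a vertex.

The binding constraints are 3x + 2y = 198 and 2x + 4y = 208.
Solving simultaneously gives x = 47, y = 57/2.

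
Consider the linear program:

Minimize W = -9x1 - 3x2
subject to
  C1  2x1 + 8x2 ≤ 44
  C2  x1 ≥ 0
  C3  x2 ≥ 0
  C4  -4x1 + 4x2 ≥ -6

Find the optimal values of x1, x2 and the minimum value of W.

Feasible corners and W = -9x1 - 3x2:
  (0, 11/2) → W = -33/2
  (28/5, 41/10) → W = -627/10
  (0, 0) → W = 0
  (3/2, 0) → W = -27/2

At the optimal vertex, 2x1 + 8x2 = 44 and -4x1 + 4x2 = -6.
Solving simultaneously gives x1 = 28/5, x2 = 41/10.

x1 = 28/5, x2 = 41/10, minimum W = -627/10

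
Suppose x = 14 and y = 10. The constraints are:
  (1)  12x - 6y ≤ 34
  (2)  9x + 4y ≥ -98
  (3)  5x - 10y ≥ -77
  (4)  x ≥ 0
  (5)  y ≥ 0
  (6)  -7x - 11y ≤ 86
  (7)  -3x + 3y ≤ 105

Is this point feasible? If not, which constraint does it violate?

Constraint (1): 12x - 6y = 108, which is not ≤ 34. All other constraints are satisfied.

not feasible — violates (1)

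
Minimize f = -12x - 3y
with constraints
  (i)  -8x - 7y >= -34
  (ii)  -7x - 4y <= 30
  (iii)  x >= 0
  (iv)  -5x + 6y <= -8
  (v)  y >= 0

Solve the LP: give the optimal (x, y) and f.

Vertices and f = -12x - 3y:
  (260/83, 106/83) → f = -3438/83
  (17/4, 0) → f = -51
  (8/5, 0) → f = -96/5

The optimum lies where -8x - 7y = -34 and y = 0.
Solving simultaneously gives x = 17/4, y = 0.

x = 17/4, y = 0, minimum f = -51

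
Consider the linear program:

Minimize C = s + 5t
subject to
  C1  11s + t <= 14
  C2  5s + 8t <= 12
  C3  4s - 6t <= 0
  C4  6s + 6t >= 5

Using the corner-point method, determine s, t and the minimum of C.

s = 1/2, t = 1/3, minimum C = 13/6

Vertices and C = s + 5t:
  (36/31, 24/31) → C = 156/31
  (-16/9, 47/18) → C = 203/18
  (1/2, 1/3) → C = 13/6

The optimum lies where 4s - 6t = 0 and 6s + 6t = 5.
Solving simultaneously gives s = 1/2, t = 1/3.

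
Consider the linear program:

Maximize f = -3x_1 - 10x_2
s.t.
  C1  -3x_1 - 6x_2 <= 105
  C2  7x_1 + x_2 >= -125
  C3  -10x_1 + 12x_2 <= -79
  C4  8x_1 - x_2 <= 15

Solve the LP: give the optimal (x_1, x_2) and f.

x_1 = -5/17, x_2 = -295/17, maximum f = 2965/17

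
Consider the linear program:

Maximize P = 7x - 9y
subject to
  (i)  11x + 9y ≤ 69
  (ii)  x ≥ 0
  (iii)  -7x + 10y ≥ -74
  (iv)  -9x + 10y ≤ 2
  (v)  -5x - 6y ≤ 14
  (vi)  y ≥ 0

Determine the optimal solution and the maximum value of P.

Corner points and P = 7x - 9y:
  (672/191, 643/191) → P = -1083/191
  (69/11, 0) → P = 483/11
  (0, 1/5) → P = -9/5
  (0, 0) → P = 0

At the optimal vertex, 11x + 9y = 69 and y = 0.
Solving simultaneously gives x = 69/11, y = 0.

x = 69/11, y = 0, maximum P = 483/11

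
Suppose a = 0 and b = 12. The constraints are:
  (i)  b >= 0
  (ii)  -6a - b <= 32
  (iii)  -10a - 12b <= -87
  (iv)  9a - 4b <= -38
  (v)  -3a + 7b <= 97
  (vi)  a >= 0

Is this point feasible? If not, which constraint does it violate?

(i): 12 ≥ 0 ✓
(ii): -12 ≤ 32 ✓
(iii): -144 ≤ -87 ✓
(iv): -48 ≤ -38 ✓
(v): 84 ≤ 97 ✓
(vi): 0 ≥ 0 ✓

feasible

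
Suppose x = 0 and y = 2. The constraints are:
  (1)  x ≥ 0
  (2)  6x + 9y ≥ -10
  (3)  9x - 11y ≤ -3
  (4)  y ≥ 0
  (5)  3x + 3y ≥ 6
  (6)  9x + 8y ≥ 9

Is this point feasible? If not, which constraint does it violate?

feasible

(1): 0 ≥ 0 ✓
(2): 18 ≥ -10 ✓
(3): -22 ≤ -3 ✓
(4): 2 ≥ 0 ✓
(5): 6 ≥ 6 ✓
(6): 16 ≥ 9 ✓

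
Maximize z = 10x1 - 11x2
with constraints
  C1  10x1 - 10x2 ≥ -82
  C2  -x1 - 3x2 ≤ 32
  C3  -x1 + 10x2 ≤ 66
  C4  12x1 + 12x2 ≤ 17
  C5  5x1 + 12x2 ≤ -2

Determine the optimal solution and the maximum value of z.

Feasible corners and z = 10x1 - 11x2:
  (-283/20, -119/20) → z = -1521/20
  (-502/85, 39/17) → z = -1433/17
  (145/8, -401/24) → z = 8761/24
  (19/7, -109/84) → z = 497/12

The binding constraints are -x1 - 3x2 = 32 and 12x1 + 12x2 = 17.
Solving simultaneously gives x1 = 145/8, x2 = -401/24.

x1 = 145/8, x2 = -401/24, maximum z = 8761/24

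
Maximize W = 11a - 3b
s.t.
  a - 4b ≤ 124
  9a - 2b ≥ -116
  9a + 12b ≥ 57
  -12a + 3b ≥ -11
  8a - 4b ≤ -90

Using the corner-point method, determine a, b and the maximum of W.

Vertices and W = 11a - 3b:
  (-71/7, 173/14) → W = -2081/14
  (-71/11, 211/22) → W = -2195/22
  (157/12, 146/3) → W = -25/12
The feasible region is unbounded (it extends along (2, 9), (1, 4)), but W strictly decreases along every unbounded feasible direction, so there is no improving ray and the maximum is attained at a vertex.

The optimum lies where -12a + 3b = -11 and 8a - 4b = -90.
Solving simultaneously gives a = 157/12, b = 146/3.

a = 157/12, b = 146/3, maximum W = -25/12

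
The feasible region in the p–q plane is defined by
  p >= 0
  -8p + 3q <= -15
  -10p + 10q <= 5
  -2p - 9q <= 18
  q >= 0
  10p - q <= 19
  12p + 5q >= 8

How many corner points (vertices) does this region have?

3

Pairwise boundary intersections that survive every other constraint:
  (15/8, 0)
  (21/11, 1/11)
  (19/10, 0)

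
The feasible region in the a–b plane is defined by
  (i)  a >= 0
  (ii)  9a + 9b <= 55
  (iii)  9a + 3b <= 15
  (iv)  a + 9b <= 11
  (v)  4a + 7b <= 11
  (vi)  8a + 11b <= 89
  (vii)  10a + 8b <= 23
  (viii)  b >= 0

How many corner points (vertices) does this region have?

5

Pairwise boundary intersections that survive every other constraint:
  (0, 11/9)
  (0, 0)
  (24/17, 13/17)
  (5/3, 0)
  (22/29, 33/29)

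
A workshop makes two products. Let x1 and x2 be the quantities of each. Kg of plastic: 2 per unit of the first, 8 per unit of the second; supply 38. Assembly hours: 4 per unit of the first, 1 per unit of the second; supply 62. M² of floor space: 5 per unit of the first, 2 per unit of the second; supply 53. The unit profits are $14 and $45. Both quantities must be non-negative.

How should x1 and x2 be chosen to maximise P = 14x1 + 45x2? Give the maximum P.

Vertices and P = 14x1 + 45x2:
  (0, 0) → P = 0
  (0, 19/4) → P = 855/4
  (53/5, 0) → P = 742/5
  (29/3, 7/3) → P = 721/3

The optimum lies where 2x1 + 8x2 = 38 and 5x1 + 2x2 = 53.
Solving simultaneously gives x1 = 29/3, x2 = 7/3.

x1 = 29/3, x2 = 7/3, maximum P = 721/3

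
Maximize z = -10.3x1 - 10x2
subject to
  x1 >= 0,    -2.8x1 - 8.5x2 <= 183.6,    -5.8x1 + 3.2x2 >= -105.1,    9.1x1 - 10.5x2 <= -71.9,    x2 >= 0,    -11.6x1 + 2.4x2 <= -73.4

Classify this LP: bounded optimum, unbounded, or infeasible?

bounded optimum

Feasible corners and z = -10.3x1 - 10x2:
  (133363/3178, 137343/3178) → z = -27470689/31780
  (15721/1666, 25033/1666) → z = -4122563/16660
The feasible region has finitely many vertices and no improving ray; the maximum is -4122563/16660 at (15721/1666, 25033/1666).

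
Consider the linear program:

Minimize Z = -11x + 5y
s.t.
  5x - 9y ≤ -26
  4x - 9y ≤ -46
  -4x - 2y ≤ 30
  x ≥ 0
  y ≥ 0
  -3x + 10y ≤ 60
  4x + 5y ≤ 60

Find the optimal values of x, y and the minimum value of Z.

The optimum lies where 4x - 9y = -46 and 4x + 5y = 60.
Solving simultaneously gives x = 155/28, y = 53/7.

x = 155/28, y = 53/7, minimum Z = -645/28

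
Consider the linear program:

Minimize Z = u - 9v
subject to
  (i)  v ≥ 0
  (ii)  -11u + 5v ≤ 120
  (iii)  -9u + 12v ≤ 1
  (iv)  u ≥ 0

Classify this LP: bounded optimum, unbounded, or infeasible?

From the feasible point (0, 0), moving in the direction (12, 9) keeps every constraint satisfied while Z decreases without bound.

unbounded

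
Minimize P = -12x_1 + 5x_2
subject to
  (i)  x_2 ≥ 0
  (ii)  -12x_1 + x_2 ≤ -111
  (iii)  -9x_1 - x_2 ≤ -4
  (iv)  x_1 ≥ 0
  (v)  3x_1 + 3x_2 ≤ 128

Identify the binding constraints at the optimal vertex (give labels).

Extreme points and P = -12x_1 + 5x_2:
  (37/4, 0) → P = -111
  (128/3, 0) → P = -512
  (461/39, 401/13) → P = 161/13

The minimum is at (128/3, 0). Substituting into each constraint, equality holds for (i) and (v); the remaining constraints have slack.

(i) and (v)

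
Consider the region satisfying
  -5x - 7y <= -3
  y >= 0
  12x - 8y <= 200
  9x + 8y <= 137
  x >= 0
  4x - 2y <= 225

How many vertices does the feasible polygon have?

4

The feasible vertices (each the meet of two boundaries and inside every other half-plane) are:
  (3/5, 0)
  (0, 3/7)
  (137/9, 0)
  (0, 137/8)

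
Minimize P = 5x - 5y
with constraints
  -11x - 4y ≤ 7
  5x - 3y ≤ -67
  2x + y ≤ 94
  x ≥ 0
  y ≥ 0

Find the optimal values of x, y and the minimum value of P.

x = 0, y = 94, minimum P = -470

Extreme points and P = 5x - 5y:
  (215/11, 604/11) → P = -1945/11
  (0, 67/3) → P = -335/3
  (0, 94) → P = -470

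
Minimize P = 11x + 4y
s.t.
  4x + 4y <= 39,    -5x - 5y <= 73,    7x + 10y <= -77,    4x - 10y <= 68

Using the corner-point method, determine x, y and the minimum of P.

Vertices and P = 11x + 4y:
  (-23, 42/5) → P = -1097/5
  (-39/7, -316/35) → P = -487/5
  (-9/11, -392/55) → P = -2063/55

The optimum lies where -5x - 5y = 73 and 7x + 10y = -77.
Solving simultaneously gives x = -23, y = 42/5.

x = -23, y = 42/5, minimum P = -1097/5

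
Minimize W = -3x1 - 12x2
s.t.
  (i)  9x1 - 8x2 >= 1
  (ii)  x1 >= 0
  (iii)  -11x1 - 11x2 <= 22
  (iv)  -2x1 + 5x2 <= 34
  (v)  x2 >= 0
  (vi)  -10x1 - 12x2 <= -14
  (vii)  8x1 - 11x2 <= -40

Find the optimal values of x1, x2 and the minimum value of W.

x1 = 29/3, x2 = 32/3, minimum W = -157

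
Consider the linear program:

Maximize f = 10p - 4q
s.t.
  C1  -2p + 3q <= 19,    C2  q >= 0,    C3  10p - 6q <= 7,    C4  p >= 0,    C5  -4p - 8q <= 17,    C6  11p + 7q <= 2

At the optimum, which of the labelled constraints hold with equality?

Feasible corners and f = 10p - 4q:
  (0, 0) → f = 0
  (2/11, 0) → f = 20/11
  (0, 2/7) → f = -8/7

The maximum is at (2/11, 0). Substituting into each constraint, equality holds for C2 and C6; the remaining constraints have slack.

C2 and C6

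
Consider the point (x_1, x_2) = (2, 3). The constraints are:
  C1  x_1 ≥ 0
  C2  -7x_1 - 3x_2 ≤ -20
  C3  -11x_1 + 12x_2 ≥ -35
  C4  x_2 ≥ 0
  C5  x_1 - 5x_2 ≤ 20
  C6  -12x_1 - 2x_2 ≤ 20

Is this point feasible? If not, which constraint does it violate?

feasible

C1: 2 ≥ 0 ✓
C2: -23 ≤ -20 ✓
C3: 14 ≥ -35 ✓
C4: 3 ≥ 0 ✓
C5: -13 ≤ 20 ✓
C6: -30 ≤ 20 ✓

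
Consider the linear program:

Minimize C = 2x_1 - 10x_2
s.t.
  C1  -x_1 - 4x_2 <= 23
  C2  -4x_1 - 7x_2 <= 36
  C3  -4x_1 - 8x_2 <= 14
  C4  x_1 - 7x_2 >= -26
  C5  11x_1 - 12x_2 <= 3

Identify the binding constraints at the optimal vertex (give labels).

C3 and C4

Extreme points and C = 2x_1 - 10x_2:
  (-17/2, 5/2) → C = -42
  (-18/17, -83/68) → C = 343/34
  (333/65, 289/65) → C = -2224/65

The minimum is at (-17/2, 5/2). Substituting into each constraint, equality holds for C3 and C4; the remaining constraints have slack.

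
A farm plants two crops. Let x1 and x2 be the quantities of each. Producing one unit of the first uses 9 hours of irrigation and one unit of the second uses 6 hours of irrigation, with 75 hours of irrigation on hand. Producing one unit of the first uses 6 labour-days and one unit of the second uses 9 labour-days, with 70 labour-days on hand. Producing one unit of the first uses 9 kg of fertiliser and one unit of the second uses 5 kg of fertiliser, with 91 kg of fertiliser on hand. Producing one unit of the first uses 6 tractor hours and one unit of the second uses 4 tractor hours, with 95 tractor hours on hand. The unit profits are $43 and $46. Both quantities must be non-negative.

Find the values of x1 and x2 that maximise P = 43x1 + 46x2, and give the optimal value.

Feasible corners and P = 43x1 + 46x2:
  (0, 0) → P = 0
  (0, 70/9) → P = 3220/9
  (25/3, 0) → P = 1075/3
  (17/3, 4) → P = 1283/3

At the optimal vertex, 9x1 + 6x2 = 75 and 6x1 + 9x2 = 70.
Solving simultaneously gives x1 = 17/3, x2 = 4.

x1 = 17/3, x2 = 4, maximum P = 1283/3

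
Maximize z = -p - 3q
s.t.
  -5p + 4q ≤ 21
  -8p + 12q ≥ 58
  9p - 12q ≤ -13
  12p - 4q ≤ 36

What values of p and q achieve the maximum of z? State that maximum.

p = -5/7, q = 61/14, maximum z = -173/14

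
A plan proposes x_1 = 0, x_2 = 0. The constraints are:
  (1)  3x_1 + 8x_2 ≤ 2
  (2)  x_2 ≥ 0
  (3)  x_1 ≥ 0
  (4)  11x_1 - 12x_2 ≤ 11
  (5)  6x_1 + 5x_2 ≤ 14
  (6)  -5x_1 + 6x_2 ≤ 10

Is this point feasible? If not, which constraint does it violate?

(1): 0 ≤ 2 ✓
(2): 0 ≥ 0 ✓
(3): 0 ≥ 0 ✓
(4): 0 ≤ 11 ✓
(5): 0 ≤ 14 ✓
(6): 0 ≤ 10 ✓

feasible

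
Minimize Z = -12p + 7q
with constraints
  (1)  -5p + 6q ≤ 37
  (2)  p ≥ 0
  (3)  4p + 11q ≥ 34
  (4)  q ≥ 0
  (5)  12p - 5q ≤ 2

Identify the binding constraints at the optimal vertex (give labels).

(3) and (5)

Corner points and Z = -12p + 7q:
  (0, 37/6) → Z = 259/6
  (197/47, 454/47) → Z = 814/47
  (0, 34/11) → Z = 238/11
  (24/19, 50/19) → Z = 62/19

The minimum is at (24/19, 50/19). Substituting into each constraint, equality holds for (3) and (5); the remaining constraints have slack.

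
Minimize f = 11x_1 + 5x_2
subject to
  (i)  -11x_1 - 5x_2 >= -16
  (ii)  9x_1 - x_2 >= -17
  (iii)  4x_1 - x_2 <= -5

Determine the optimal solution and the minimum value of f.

x_1 = -12/5, x_2 = -23/5, minimum f = -247/5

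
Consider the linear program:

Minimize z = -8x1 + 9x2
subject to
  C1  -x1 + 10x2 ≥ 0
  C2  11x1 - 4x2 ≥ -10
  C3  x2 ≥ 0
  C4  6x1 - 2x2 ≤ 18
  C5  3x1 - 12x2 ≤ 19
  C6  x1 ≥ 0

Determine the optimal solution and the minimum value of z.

x1 = 90/29, x2 = 9/29, minimum z = -639/29

Corner points and z = -8x1 + 9x2:
  (0, 0) → z = 0
  (90/29, 9/29) → z = -639/29
  (46, 129) → z = 793
  (0, 5/2) → z = 45/2

The binding constraints are -x1 + 10x2 = 0 and 6x1 - 2x2 = 18.
Solving simultaneously gives x1 = 90/29, x2 = 9/29.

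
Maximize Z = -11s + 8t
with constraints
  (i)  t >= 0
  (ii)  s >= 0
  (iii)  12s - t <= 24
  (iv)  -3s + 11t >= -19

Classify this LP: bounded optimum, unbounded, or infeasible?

unbounded

From the feasible point (0, 0), moving in the direction (0, 1) keeps every constraint satisfied while Z increases without bound.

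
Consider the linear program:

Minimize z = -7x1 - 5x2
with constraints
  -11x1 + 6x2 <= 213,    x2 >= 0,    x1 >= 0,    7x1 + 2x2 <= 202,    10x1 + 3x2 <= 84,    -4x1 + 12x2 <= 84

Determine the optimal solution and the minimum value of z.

x1 = 63/11, x2 = 98/11, minimum z = -931/11

Feasible corners and z = -7x1 - 5x2:
  (0, 0) → z = 0
  (42/5, 0) → z = -294/5
  (0, 7) → z = -35
  (63/11, 98/11) → z = -931/11

The optimum lies where 10x1 + 3x2 = 84 and -4x1 + 12x2 = 84.
Solving simultaneously gives x1 = 63/11, x2 = 98/11.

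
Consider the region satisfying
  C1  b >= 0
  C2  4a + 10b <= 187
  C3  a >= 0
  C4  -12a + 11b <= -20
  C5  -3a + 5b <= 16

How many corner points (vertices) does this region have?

4

The feasible vertices (each the meet of two boundaries and inside every other half-plane) are:
  (187/4, 0)
  (5/3, 0)
  (31/2, 25/2)
  (92/9, 28/3)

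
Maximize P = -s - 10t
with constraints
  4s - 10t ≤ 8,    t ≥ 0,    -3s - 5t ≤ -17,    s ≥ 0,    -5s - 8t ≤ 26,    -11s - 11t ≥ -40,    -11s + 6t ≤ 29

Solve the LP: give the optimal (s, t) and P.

s = 13/22, t = 67/22, maximum P = -683/22

Corner points and P = -s - 10t:
  (0, 17/5) → P = -34
  (13/22, 67/22) → P = -683/22
  (0, 40/11) → P = -400/11

The optimum lies where -3s - 5t = -17 and -11s - 11t = -40.
Solving simultaneously gives s = 13/22, t = 67/22.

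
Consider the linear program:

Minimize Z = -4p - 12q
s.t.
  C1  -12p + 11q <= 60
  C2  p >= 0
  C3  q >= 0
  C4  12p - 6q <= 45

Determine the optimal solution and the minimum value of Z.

p = 57/4, q = 21, minimum Z = -309

The binding constraints are -12p + 11q = 60 and 12p - 6q = 45.
Solving simultaneously gives p = 57/4, q = 21.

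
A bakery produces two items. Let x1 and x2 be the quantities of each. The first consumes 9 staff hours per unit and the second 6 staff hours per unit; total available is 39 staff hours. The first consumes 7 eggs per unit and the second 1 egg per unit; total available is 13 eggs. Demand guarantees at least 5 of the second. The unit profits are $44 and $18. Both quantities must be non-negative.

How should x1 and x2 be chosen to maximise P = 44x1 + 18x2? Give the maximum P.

x1 = 1, x2 = 5, maximum P = 134

Feasible corners and P = 44x1 + 18x2:
  (0, 13/2) → P = 117
  (0, 5) → P = 90
  (1, 5) → P = 134

The binding constraints are 9x1 + 6x2 = 39 and x2 = 5.
Solving simultaneously gives x1 = 1, x2 = 5.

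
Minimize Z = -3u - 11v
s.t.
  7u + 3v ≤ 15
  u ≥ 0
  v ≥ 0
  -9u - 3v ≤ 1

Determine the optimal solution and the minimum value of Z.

u = 0, v = 5, minimum Z = -55

Feasible corners and Z = -3u - 11v:
  (0, 5) → Z = -55
  (15/7, 0) → Z = -45/7
  (0, 0) → Z = 0

The optimum lies where 7u + 3v = 15 and u = 0.
Solving simultaneously gives u = 0, v = 5.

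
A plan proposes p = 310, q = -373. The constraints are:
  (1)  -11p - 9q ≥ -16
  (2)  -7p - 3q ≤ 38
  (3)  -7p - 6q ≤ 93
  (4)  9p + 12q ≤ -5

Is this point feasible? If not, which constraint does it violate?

Constraint (1): -11p - 9q = -53, which is not ≥ -16. All other constraints are satisfied.

not feasible — violates (1)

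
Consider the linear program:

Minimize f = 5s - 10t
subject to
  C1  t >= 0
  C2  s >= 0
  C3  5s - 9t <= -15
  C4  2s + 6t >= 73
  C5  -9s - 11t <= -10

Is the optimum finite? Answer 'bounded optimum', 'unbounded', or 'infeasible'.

unbounded

From the feasible point (0, 73/6), moving in the direction (0, 1) keeps every constraint satisfied while f decreases without bound.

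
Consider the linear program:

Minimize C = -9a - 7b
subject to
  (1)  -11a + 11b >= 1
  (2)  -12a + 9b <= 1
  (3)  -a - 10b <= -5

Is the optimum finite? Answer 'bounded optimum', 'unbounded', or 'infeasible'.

unbounded

From the feasible point (45/121, 56/121), moving in the direction (9, 12) keeps every constraint satisfied while C decreases without bound.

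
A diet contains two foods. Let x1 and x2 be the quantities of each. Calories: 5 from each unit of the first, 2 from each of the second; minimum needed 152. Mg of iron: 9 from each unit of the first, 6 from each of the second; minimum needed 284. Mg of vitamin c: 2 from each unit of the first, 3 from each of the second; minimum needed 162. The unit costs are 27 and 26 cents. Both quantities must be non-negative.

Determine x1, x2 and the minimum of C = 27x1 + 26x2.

x1 = 12, x2 = 46, minimum C = 1520

Extreme points and C = 27x1 + 26x2:
  (0, 76) → C = 1976
  (81, 0) → C = 2187
  (12, 46) → C = 1520
The feasible region is unbounded (it extends along (0, 1), (1, 0)), but C strictly increases along every unbounded feasible direction, so there is no improving ray and the minimum is attained at a vertex.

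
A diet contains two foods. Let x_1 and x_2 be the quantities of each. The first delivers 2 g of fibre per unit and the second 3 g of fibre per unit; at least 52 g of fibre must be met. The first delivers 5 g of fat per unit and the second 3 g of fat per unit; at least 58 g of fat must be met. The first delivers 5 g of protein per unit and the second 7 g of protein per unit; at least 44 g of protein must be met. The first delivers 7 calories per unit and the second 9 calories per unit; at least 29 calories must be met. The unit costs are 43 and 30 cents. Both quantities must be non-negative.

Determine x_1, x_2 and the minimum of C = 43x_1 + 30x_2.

Extreme points and C = 43x_1 + 30x_2:
  (0, 58/3) → C = 580
  (26, 0) → C = 1118
  (2, 16) → C = 566
The feasible region is unbounded (it extends along (0, 1), (1, 0)), but C strictly increases along every unbounded feasible direction, so there is no improving ray and the minimum is attained at a vertex.

The binding constraints are 2x_1 + 3x_2 = 52 and 5x_1 + 3x_2 = 58.
Solving simultaneously gives x_1 = 2, x_2 = 16.

x_1 = 2, x_2 = 16, minimum C = 566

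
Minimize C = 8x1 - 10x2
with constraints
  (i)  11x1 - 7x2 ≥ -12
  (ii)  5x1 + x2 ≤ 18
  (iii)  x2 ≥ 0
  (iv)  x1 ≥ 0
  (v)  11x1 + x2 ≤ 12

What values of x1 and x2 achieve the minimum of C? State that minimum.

The binding constraints are 11x1 - 7x2 = -12 and 11x1 + x2 = 12.
Solving simultaneously gives x1 = 9/11, x2 = 3.

x1 = 9/11, x2 = 3, minimum C = -258/11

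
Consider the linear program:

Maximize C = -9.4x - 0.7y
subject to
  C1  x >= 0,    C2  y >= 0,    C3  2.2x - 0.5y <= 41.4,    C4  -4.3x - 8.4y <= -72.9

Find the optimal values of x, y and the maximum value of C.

x = 0, y = 243/28, maximum C = -243/40

The feasible region is unbounded (it extends along (0, 1), (5, 22)), but C strictly decreases along every unbounded feasible direction, so there is no improving ray and the maximum is attained at a vertex.

The binding constraints are x = 0 and -4.3x - 8.4y = -72.9.
Solving simultaneously gives x = 0, y = 243/28.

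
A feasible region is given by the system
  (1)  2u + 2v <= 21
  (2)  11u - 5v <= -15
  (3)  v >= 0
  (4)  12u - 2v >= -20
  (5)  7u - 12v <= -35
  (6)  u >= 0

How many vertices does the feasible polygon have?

4

Pairwise boundary intersections that survive every other constraint:
  (75/32, 261/32)
  (1/14, 73/7)
  (0, 3)
  (0, 10)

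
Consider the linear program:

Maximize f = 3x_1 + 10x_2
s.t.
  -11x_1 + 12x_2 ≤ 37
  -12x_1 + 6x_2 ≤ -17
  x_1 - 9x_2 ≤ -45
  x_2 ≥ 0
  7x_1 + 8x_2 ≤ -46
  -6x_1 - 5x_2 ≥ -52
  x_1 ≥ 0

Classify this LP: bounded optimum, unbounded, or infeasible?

infeasible

The boundaries -6x_1 - 5x_2 = -52 and x_1 = 0 meet at (0, 52/5), but that point violates -11x_1 + 12x_2 ≤ 37. Every candidate vertex is excluded by some other constraint, so the feasible region is empty.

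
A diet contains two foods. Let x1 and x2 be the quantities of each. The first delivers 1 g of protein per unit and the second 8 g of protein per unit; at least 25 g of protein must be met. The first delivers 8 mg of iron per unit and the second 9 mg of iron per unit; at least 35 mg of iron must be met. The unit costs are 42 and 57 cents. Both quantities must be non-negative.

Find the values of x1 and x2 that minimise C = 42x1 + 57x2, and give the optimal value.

x1 = 1, x2 = 3, minimum C = 213

Corner points and C = 42x1 + 57x2:
  (0, 35/9) → C = 665/3
  (25, 0) → C = 1050
  (1, 3) → C = 213
The feasible region is unbounded (it extends along (0, 1), (1, 0)), but C strictly increases along every unbounded feasible direction, so there is no improving ray and the minimum is attained at a vertex.

At the optimal vertex, x1 + 8x2 = 25 and 8x1 + 9x2 = 35.
Solving simultaneously gives x1 = 1, x2 = 3.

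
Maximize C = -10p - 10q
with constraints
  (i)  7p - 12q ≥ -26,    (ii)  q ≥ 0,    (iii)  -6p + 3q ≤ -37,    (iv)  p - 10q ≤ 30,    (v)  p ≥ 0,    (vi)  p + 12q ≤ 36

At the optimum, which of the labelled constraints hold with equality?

Extreme points and C = -10p - 10q:
  (37/6, 0) → C = -185/3
  (30, 0) → C = -300
  (184/25, 179/75) → C = -1462/15
  (360/11, 3/11) → C = -330

The maximum is at (37/6, 0). Substituting into each constraint, equality holds for (ii) and (iii); the remaining constraints have slack.

(ii) and (iii)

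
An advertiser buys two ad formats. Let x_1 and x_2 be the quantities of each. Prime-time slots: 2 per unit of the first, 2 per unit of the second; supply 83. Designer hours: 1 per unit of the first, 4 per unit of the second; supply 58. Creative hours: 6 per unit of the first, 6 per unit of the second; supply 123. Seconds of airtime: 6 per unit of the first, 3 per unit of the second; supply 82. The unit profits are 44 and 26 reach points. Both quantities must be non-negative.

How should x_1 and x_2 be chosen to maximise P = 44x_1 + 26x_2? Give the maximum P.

At the optimal vertex, x_1 + 4x_2 = 58 and 6x_1 + 3x_2 = 82.
Solving simultaneously gives x_1 = 22/3, x_2 = 38/3.

x_1 = 22/3, x_2 = 38/3, maximum P = 652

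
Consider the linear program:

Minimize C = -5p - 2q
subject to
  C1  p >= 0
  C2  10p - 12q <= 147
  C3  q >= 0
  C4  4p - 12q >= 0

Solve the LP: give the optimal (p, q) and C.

Vertices and C = -5p - 2q:
  (0, 0) → C = 0
  (147/10, 0) → C = -147/2
  (49/2, 49/6) → C = -833/6

The optimum lies where 10p - 12q = 147 and 4p - 12q = 0.
Solving simultaneously gives p = 49/2, q = 49/6.

p = 49/2, q = 49/6, minimum C = -833/6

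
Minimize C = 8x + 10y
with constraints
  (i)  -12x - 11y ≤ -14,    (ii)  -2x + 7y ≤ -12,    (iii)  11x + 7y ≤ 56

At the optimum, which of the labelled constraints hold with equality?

(i) and (iii)

Vertices and C = 8x + 10y:
  (115/53, -58/53) → C = 340/53
  (14, -14) → C = -28
  (68/13, -20/91) → C = 3608/91

The minimum is at (14, -14). Substituting into each constraint, equality holds for (i) and (iii); the remaining constraints have slack.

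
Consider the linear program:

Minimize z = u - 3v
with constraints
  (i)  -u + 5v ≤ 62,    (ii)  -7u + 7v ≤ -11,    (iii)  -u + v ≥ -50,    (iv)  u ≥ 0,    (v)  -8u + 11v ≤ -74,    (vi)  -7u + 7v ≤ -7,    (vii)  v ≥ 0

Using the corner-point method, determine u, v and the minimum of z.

Feasible corners and z = u - 3v:
  (78, 28) → z = -6
  (1052/29, 570/29) → z = -658/29
  (50, 0) → z = 50
  (37/4, 0) → z = 37/4

u = 1052/29, v = 570/29, minimum z = -658/29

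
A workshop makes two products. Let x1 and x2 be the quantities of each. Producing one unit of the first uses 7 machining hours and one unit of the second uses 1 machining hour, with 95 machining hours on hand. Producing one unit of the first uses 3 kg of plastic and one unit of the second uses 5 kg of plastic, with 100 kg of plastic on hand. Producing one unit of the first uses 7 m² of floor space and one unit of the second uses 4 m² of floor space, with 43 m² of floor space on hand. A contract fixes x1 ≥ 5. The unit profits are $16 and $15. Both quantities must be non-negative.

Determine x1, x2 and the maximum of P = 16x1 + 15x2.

Extreme points and P = 16x1 + 15x2:
  (43/7, 0) → P = 688/7
  (5, 0) → P = 80
  (5, 2) → P = 110

x1 = 5, x2 = 2, maximum P = 110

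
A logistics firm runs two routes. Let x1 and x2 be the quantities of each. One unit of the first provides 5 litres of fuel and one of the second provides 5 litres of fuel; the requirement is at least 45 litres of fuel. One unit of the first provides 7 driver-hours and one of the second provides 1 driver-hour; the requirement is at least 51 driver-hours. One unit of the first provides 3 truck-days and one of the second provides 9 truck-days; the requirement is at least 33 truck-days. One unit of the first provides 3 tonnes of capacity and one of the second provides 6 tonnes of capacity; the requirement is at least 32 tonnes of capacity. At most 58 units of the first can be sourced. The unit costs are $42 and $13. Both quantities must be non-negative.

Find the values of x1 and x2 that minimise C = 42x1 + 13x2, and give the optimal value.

Extreme points and C = 42x1 + 13x2:
  (0, 51) → C = 663
  (11, 0) → C = 462
  (58, 0) → C = 2436
  (7, 2) → C = 320
  (22/3, 5/3) → C = 989/3
  (10, 1/3) → C = 1273/3
The feasible region is unbounded (it extends along (0, 1)), but C strictly increases along every unbounded feasible direction, so there is no improving ray and the minimum is attained at a vertex.

The binding constraints are 5x1 + 5x2 = 45 and 7x1 + x2 = 51.
Solving simultaneously gives x1 = 7, x2 = 2.

x1 = 7, x2 = 2, minimum C = 320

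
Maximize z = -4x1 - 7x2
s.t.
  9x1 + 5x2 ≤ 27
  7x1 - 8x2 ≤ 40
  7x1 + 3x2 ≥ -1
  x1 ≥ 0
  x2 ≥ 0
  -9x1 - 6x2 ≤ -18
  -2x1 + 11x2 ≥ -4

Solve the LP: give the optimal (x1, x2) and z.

x1 = 2, x2 = 0, maximum z = -8

Extreme points and z = -4x1 - 7x2:
  (0, 27/5) → z = -189/5
  (317/109, 18/109) → z = -1394/109
  (0, 3) → z = -21
  (2, 0) → z = -8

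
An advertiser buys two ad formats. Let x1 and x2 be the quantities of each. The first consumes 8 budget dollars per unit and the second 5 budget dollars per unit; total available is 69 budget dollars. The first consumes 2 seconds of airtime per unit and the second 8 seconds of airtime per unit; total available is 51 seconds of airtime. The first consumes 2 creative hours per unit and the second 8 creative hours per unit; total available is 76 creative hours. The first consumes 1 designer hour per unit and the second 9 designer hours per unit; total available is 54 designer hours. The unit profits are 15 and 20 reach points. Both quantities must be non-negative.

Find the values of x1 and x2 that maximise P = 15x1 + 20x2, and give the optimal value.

x1 = 11/2, x2 = 5, maximum P = 365/2

Vertices and P = 15x1 + 20x2:
  (0, 0) → P = 0
  (0, 6) → P = 120
  (69/8, 0) → P = 1035/8
  (11/2, 5) → P = 365/2
  (27/10, 57/10) → P = 309/2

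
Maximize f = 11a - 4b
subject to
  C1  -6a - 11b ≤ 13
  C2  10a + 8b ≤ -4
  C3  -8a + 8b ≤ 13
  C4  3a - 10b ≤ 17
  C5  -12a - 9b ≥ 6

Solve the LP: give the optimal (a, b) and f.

a = 31/49, b = -74/49, maximum f = 13

Vertices and f = 11a - 4b:
  (-247/136, -13/68) → f = -2613/136
  (19/31, -47/31) → f = 397/31
  (-55/56, 9/14) → f = -107/8
  (31/49, -74/49) → f = 13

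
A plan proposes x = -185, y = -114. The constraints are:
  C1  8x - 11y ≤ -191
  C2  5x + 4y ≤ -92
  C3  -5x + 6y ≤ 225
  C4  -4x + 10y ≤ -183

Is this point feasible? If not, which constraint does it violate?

not feasible — violates C3

Constraint C3: -5x + 6y = 241, which is not ≤ 225. All other constraints are satisfied.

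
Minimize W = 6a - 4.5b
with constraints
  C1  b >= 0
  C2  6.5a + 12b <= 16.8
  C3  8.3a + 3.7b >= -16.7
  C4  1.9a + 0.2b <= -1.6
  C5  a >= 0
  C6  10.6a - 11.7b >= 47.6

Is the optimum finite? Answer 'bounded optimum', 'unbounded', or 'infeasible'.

infeasible

The boundaries a = 0 and 10.6a - 11.7b = 47.6 meet at (0, -476/117), but that point violates b ≥ 0. Every candidate vertex is excluded by some other constraint, so the feasible region is empty.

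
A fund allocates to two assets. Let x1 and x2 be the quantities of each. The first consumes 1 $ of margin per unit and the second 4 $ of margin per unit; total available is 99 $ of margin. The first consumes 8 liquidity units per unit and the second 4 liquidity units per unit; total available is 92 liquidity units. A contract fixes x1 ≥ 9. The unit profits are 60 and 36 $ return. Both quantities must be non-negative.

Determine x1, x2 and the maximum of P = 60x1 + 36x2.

x1 = 9, x2 = 5, maximum P = 720

Feasible corners and P = 60x1 + 36x2:
  (23/2, 0) → P = 690
  (9, 0) → P = 540
  (9, 5) → P = 720

The binding constraints are 8x1 + 4x2 = 92 and x1 = 9.
Solving simultaneously gives x1 = 9, x2 = 5.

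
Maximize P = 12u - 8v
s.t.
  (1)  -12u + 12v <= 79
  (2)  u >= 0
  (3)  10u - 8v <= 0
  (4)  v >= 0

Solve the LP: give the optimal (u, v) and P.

Extreme points and P = 12u - 8v:
  (0, 79/12) → P = -158/3
  (79/3, 395/12) → P = 158/3
  (0, 0) → P = 0

The binding constraints are -12u + 12v = 79 and 10u - 8v = 0.
Solving simultaneously gives u = 79/3, v = 395/12.

u = 79/3, v = 395/12, maximum P = 158/3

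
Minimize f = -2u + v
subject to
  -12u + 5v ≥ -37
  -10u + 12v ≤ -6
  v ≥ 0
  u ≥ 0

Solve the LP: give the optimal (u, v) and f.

Feasible corners and f = -2u + v:
  (207/47, 149/47) → f = -265/47
  (37/12, 0) → f = -37/6
  (3/5, 0) → f = -6/5

The binding constraints are -12u + 5v = -37 and v = 0.
Solving simultaneously gives u = 37/12, v = 0.

u = 37/12, v = 0, minimum f = -37/6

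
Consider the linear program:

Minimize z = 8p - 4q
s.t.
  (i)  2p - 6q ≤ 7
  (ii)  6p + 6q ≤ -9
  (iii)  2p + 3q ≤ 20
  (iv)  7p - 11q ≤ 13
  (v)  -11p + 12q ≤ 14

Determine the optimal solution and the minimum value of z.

p = -4, q = -5/2, minimum z = -22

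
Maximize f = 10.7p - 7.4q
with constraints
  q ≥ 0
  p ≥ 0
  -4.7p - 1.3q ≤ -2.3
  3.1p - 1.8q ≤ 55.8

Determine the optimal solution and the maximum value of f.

p = 18, q = 0, maximum f = 192.6

Vertices and f = 10.7p - 7.4q:
  (23/47, 0) → f = 2461/470
  (18, 0) → f = 963/5
  (0, 23/13) → f = -851/65
The feasible region is unbounded (it extends along (0, 1), (18, 31)), but f strictly decreases along every unbounded feasible direction, so there is no improving ray and the maximum is attained at a vertex.

The binding constraints are q = 0 and 3.1p - 1.8q = 55.8.
Solving simultaneously gives p = 18, q = 0.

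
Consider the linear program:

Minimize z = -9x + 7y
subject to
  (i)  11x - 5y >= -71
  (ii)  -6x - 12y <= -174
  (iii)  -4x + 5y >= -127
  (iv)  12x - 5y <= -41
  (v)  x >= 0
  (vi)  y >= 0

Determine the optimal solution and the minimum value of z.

Corner points and z = -9x + 7y:
  (1/9, 130/9) → z = 901/9
  (30, 401/5) → z = 1457/5
  (63/29, 389/29) → z = 2156/29

x = 63/29, y = 389/29, minimum z = 2156/29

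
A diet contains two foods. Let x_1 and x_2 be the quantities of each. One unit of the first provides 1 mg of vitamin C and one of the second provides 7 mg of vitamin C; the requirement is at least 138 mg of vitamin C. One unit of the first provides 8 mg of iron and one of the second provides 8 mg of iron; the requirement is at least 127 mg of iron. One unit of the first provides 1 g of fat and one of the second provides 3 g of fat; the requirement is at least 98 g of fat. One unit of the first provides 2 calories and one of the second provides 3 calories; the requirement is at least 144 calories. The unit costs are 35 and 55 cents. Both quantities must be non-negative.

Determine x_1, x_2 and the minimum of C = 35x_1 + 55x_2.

x_1 = 46, x_2 = 52/3, minimum C = 7690/3

Extreme points and C = 35x_1 + 55x_2:
  (0, 48) → C = 2640
  (138, 0) → C = 4830
  (68, 10) → C = 2930
  (46, 52/3) → C = 7690/3
The feasible region is unbounded (it extends along (0, 1), (1, 0)), but C strictly increases along every unbounded feasible direction, so there is no improving ray and the minimum is attained at a vertex.

The binding constraints are x_1 + 3x_2 = 98 and 2x_1 + 3x_2 = 144.
Solving simultaneously gives x_1 = 46, x_2 = 52/3.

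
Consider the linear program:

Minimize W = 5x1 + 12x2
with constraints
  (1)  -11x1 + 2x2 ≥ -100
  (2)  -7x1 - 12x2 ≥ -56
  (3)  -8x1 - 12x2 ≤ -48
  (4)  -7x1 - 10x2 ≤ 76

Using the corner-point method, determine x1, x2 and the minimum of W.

x1 = 324/37, x2 = -68/37, minimum W = 804/37

Feasible corners and W = 5x1 + 12x2:
  (656/73, -42/73) → W = 2776/73
  (324/37, -68/37) → W = 804/37
  (-8, 28/3) → W = 72

The optimum lies where -11x1 + 2x2 = -100 and -8x1 - 12x2 = -48.
Solving simultaneously gives x1 = 324/37, x2 = -68/37.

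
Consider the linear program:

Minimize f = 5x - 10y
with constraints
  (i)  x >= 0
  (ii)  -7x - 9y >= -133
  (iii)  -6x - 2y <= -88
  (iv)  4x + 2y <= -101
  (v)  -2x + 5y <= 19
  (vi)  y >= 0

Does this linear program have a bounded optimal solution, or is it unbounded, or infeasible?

infeasible

The boundaries -7x - 9y = -133 and -6x - 2y = -88 meet at (263/20, 91/20), but that point violates 4x + 2y ≤ -101. Every candidate vertex is excluded by some other constraint, so the feasible region is empty.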